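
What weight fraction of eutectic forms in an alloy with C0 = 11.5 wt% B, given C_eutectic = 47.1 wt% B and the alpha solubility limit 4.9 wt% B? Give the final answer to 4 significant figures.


f_primary = (C_e - C0) / (C_e - C_alpha_max)
f_primary = (47.1 - 11.5) / (47.1 - 4.9)
f_primary = 0.843602
f_eutectic = 1 - 0.843602 = 0.1564


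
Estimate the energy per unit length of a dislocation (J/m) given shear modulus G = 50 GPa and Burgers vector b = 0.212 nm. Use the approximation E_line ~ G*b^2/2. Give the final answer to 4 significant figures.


E = G*b^2/2
b = 0.212 nm = 2.12e-10 m
G = 50 GPa = 5e+10 Pa
E = 0.5 * 5e+10 * (2.12e-10)^2
E = 1.124e-09 J/m


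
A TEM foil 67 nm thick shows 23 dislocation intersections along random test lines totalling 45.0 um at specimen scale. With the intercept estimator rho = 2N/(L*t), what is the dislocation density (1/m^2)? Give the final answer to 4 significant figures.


rho = 2N / (L * t)
L = 45.0 um = 4.5e-05 m, t = 67 nm = 6.7e-08 m
rho = 2 * 23 / (4.5e-05 * 6.7e-08)
rho = 1.526e+13 1/m^2


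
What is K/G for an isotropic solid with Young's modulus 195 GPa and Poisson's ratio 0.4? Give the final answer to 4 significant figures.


G = E / (2*(1+nu))
G = 195 / (2*(1+0.4)) = 69.6429 GPa
K = E / (3*(1-2*nu))
K = 195 / (3*(1-2*0.4)) = 325 GPa
K/G = 325 / 69.6429 = 4.667


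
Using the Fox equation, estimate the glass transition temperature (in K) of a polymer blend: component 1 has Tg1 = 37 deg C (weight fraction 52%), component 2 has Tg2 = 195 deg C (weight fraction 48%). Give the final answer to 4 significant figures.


1/Tg = w1/Tg1 + w2/Tg2 (in Kelvin)
Tg1 = 310.15 K, Tg2 = 468.15 K
1/Tg = 0.52/310.15 + 0.48/468.15
Tg = 370.1 K


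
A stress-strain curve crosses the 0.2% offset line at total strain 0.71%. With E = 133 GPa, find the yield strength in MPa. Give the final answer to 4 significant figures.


Offset strain = 0.002
Elastic strain at yield = total_strain - offset = 7.1e-03 - 0.002 = 5.1e-03
sigma_y = E * elastic_strain = 133000 * 5.1e-03
sigma_y = 678.3 MPa


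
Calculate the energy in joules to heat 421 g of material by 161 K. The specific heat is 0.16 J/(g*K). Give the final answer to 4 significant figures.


Q = m * cp * dT
Q = 421 * 0.16 * 161
Q = 10840 J


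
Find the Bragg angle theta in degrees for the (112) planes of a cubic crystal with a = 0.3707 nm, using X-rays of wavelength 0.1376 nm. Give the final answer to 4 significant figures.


d = a / sqrt(h^2+k^2+l^2)
d = 0.3707 / sqrt(6) = 0.151338 nm
lambda = 2*d*sin(theta)  =>  sin(theta) = lambda / (2*d)
sin(theta) = 0.1376 / (2 * 0.151338) = 0.454613
theta = 27.04 deg


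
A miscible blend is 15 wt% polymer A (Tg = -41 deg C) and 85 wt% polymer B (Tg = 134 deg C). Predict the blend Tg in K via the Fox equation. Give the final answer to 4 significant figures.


1/Tg = w1/Tg1 + w2/Tg2 (in Kelvin)
Tg1 = 232.15 K, Tg2 = 407.15 K
1/Tg = 0.15/232.15 + 0.85/407.15
Tg = 365.8 K


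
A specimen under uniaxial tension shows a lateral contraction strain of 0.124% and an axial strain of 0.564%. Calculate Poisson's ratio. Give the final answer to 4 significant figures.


nu = -epsilon_lat / epsilon_axial
Lateral strain is contraction (negative), so using magnitudes:
nu = 0.124 / 0.564
nu = 0.2199


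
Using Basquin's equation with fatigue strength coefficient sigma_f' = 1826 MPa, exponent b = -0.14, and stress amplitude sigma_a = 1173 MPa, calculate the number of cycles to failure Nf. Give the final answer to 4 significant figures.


sigma_a = sigma_f' * (2*Nf)^b
2*Nf = (sigma_a / sigma_f')^(1/b)
2*Nf = (1173 / 1826)^(1/-0.14)
2*Nf = 23.5981
Nf = 11.8 cycles


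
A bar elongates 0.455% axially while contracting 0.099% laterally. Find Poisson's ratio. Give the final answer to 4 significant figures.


nu = -epsilon_lat / epsilon_axial
Lateral strain is contraction (negative), so using magnitudes:
nu = 0.099 / 0.455
nu = 0.2176


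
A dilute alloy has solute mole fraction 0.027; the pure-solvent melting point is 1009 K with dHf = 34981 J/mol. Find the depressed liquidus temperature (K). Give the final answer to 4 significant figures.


dT = R*Tm^2*x / dHf
dT = 8.314 * 1009^2 * 0.027 / 34981
dT = 6.53317 K
T_new = 1009 - 6.53317 = 1002 K


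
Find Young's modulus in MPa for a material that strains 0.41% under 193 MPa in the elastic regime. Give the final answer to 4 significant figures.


E = sigma / epsilon
epsilon = 0.41% = 4.1e-03
E = 193 / 4.1e-03
E = 47070 MPa


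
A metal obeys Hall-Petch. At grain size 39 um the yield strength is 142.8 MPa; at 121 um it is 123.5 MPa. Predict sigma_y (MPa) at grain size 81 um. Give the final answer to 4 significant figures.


sigma_y = sigma0 + k / sqrt(d)
1/sqrt(d1) = 1/sqrt(3.9e-05) = 160.128;  1/sqrt(d2) = 90.9091
k = (sigma1 - sigma2) / (1/sqrt(d1) - 1/sqrt(d2)) = (142.8 - 123.5) / (160.128 - 90.9091) = 0.278825 MPa*m^0.5
sigma0 = sigma1 - k/sqrt(d1) = 142.8 - 0.278825*160.128 = 98.1523 MPa
sigma_y(d3) = 98.1523 + 0.278825 / sqrt(8.1e-05) = 129.1 MPa


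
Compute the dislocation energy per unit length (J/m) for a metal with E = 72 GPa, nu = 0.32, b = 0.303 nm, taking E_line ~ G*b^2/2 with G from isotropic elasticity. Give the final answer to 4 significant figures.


Step 1: G = E / (2*(1+nu))
G = 72 / (2*(1+0.32)) = 27.2727 GPa = 2.72727e+10 Pa
Step 2: E_line = G*b^2/2
b = 0.303 nm = 3.03e-10 m
E_line = 0.5 * 2.72727e+10 * (3.03e-10)^2 = 1.252e-09 J/m


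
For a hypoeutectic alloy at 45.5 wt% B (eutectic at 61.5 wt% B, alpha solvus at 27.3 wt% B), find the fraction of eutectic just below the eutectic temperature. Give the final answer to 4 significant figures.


f_primary = (C_e - C0) / (C_e - C_alpha_max)
f_primary = (61.5 - 45.5) / (61.5 - 27.3)
f_primary = 0.467836
f_eutectic = 1 - 0.467836 = 0.5322


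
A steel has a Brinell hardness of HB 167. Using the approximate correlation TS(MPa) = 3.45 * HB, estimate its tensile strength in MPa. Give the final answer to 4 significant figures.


TS (MPa) = 3.45 * HB
TS = 3.45 * 167
TS = 576.2 MPa


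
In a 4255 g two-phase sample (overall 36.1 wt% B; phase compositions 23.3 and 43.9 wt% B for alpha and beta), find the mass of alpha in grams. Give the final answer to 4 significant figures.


f_alpha = (C_beta - C0) / (C_beta - C_alpha)
f_alpha = (43.9 - 36.1) / (43.9 - 23.3) = 0.378641
m_alpha = f_alpha * m_total = 0.378641 * 4255 = 1611 g


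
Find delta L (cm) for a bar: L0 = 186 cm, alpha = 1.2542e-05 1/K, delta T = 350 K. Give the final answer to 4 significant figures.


dL = L0 * alpha * dT
dL = 186 * 1.2542e-05 * 350
dL = 0.8165 cm


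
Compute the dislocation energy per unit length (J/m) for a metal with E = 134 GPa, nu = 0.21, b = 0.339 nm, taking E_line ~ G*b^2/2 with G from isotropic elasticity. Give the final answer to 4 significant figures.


Step 1: G = E / (2*(1+nu))
G = 134 / (2*(1+0.21)) = 55.3719 GPa = 5.53719e+10 Pa
Step 2: E_line = G*b^2/2
b = 0.339 nm = 3.39e-10 m
E_line = 0.5 * 5.53719e+10 * (3.39e-10)^2 = 3.182e-09 J/m


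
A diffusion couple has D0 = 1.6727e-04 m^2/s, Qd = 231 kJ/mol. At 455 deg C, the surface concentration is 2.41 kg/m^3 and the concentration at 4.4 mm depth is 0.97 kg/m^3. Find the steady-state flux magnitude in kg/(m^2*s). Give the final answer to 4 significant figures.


Step 1: D = D0 * exp(-Qd/(R*T))
T = 455 + 273.15 = 728.15 K
D = 1.6727e-04 * exp(-231e3 / (8.314 * 728.15)) = 4.48519e-21 m^2/s
Step 2: J = D * (C1 - C2) / dx
J = 4.48519e-21 * (2.41 - 0.97) / 4.4e-03
J = 1.468e-18 kg/(m^2*s)


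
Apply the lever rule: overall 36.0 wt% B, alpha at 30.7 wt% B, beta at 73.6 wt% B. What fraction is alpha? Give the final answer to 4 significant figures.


f_alpha = (C_beta - C0) / (C_beta - C_alpha)
f_alpha = (73.6 - 36.0) / (73.6 - 30.7)
f_alpha = 0.8765


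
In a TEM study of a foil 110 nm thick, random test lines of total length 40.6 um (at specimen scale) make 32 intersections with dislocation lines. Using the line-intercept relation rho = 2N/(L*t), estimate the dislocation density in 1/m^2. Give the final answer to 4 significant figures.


rho = 2N / (L * t)
L = 40.6 um = 4.06e-05 m, t = 110 nm = 1.1e-07 m
rho = 2 * 32 / (4.06e-05 * 1.1e-07)
rho = 1.433e+13 1/m^2


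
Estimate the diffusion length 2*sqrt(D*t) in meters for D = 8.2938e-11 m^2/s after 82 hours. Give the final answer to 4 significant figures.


t = 82 hr = 295200 s
Diffusion length = 2*sqrt(D*t)
= 2*sqrt(8.2938e-11 * 295200)
= 9.896e-03 m


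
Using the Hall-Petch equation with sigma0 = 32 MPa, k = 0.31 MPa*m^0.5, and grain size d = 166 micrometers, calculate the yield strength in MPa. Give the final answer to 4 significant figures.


sigma_y = sigma0 + k / sqrt(d)
d = 166 um = 1.66e-04 m
sigma_y = 32 + 0.31 / sqrt(1.66e-04)
sigma_y = 56.06 MPa


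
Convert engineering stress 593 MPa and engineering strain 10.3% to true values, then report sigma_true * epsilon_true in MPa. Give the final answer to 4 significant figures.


sigma_true = sigma_eng * (1 + epsilon_eng)
sigma_true = 593 * (1 + 0.103) = 654.079 MPa
epsilon_true = ln(1 + epsilon_eng)
epsilon_true = ln(1 + 0.103) = 0.0980337
sigma_true * epsilon_true = 654.079 * 0.0980337 = 64.12 MPa


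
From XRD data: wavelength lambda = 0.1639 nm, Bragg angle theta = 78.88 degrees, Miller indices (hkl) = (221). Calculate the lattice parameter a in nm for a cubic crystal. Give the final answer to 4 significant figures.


d = lambda / (2*sin(theta))
d = 0.1639 / (2*sin(78.88 deg))
d = 0.083518 nm
a = d * sqrt(h^2+k^2+l^2) = 0.083518 * sqrt(9)
a = 0.2506 nm


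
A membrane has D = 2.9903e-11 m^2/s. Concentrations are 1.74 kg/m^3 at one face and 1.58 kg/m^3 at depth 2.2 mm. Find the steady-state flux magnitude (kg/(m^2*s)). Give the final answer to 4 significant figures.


J = -D * (dC/dx) = D * (C1 - C2) / dx
J = 2.9903e-11 * (1.74 - 1.58) / 2.2e-03
J = 2.175e-09 kg/(m^2*s)


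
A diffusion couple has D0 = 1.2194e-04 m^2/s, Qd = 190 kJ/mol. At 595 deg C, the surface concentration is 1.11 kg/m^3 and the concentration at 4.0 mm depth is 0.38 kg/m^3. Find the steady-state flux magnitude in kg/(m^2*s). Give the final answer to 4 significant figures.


Step 1: D = D0 * exp(-Qd/(R*T))
T = 595 + 273.15 = 868.15 K
D = 1.2194e-04 * exp(-190e3 / (8.314 * 868.15)) = 4.5067e-16 m^2/s
Step 2: J = D * (C1 - C2) / dx
J = 4.5067e-16 * (1.11 - 0.38) / 4e-03
J = 8.225e-14 kg/(m^2*s)


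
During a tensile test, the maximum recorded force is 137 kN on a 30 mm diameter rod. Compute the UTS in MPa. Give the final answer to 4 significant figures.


A0 = pi*(d/2)^2 = pi*(30/2)^2 = 706.858 mm^2
UTS = F_max / A0 = 137*1000 / 706.858
UTS = 193.8 MPa


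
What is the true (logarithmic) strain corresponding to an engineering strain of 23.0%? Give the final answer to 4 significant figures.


epsilon_true = ln(1 + epsilon_eng)
epsilon_true = ln(1 + 0.23)
epsilon_true = 0.207


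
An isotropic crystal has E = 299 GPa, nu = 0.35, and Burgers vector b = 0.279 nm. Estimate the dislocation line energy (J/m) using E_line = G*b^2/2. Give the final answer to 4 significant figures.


Step 1: G = E / (2*(1+nu))
G = 299 / (2*(1+0.35)) = 110.741 GPa = 1.10741e+11 Pa
Step 2: E_line = G*b^2/2
b = 0.279 nm = 2.79e-10 m
E_line = 0.5 * 1.10741e+11 * (2.79e-10)^2 = 4.31e-09 J/m


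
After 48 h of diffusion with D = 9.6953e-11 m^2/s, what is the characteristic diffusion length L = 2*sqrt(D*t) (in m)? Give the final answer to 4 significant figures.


t = 48 hr = 172800 s
Diffusion length = 2*sqrt(D*t)
= 2*sqrt(9.6953e-11 * 172800)
= 8.186e-03 m


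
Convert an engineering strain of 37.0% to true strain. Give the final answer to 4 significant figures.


epsilon_true = ln(1 + epsilon_eng)
epsilon_true = ln(1 + 0.37)
epsilon_true = 0.3148


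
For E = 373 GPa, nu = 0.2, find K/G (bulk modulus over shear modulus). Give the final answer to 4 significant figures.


G = E / (2*(1+nu))
G = 373 / (2*(1+0.2)) = 155.417 GPa
K = E / (3*(1-2*nu))
K = 373 / (3*(1-2*0.2)) = 207.222 GPa
K/G = 207.222 / 155.417 = 1.333


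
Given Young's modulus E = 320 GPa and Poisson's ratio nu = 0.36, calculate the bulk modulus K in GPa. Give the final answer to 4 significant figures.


K = E / (3*(1-2*nu))
K = 320 / (3*(1-2*0.36))
K = 381 GPa


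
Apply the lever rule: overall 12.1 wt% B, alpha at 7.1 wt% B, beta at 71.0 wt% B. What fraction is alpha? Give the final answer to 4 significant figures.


f_alpha = (C_beta - C0) / (C_beta - C_alpha)
f_alpha = (71.0 - 12.1) / (71.0 - 7.1)
f_alpha = 0.9218


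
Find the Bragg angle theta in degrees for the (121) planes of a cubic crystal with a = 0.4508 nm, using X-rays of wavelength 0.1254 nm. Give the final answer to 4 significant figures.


d = a / sqrt(h^2+k^2+l^2)
d = 0.4508 / sqrt(6) = 0.184038 nm
lambda = 2*d*sin(theta)  =>  sin(theta) = lambda / (2*d)
sin(theta) = 0.1254 / (2 * 0.184038) = 0.34069
theta = 19.92 deg


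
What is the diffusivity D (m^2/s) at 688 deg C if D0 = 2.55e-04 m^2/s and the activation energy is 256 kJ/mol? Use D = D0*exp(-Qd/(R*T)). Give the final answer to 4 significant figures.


D = D0 * exp(-Qd / (R*T))
T = 961.15 K
D = 2.55e-04 * exp(-256e3 / (8.314 * 961.15))
D = 3.115e-18 m^2/s


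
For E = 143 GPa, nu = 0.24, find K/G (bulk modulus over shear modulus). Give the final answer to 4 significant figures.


G = E / (2*(1+nu))
G = 143 / (2*(1+0.24)) = 57.6613 GPa
K = E / (3*(1-2*nu))
K = 143 / (3*(1-2*0.24)) = 91.6667 GPa
K/G = 91.6667 / 57.6613 = 1.59


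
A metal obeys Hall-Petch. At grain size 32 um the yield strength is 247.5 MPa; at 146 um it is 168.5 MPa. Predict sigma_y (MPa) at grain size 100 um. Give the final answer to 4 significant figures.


sigma_y = sigma0 + k / sqrt(d)
1/sqrt(d1) = 1/sqrt(3.2e-05) = 176.777;  1/sqrt(d2) = 82.7606
k = (sigma1 - sigma2) / (1/sqrt(d1) - 1/sqrt(d2)) = (247.5 - 168.5) / (176.777 - 82.7606) = 0.840282 MPa*m^0.5
sigma0 = sigma1 - k/sqrt(d1) = 247.5 - 0.840282*176.777 = 98.9578 MPa
sigma_y(d3) = 98.9578 + 0.840282 / sqrt(1e-04) = 183 MPa


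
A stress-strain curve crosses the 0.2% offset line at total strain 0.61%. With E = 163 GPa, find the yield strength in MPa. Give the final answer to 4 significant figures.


Offset strain = 0.002
Elastic strain at yield = total_strain - offset = 6.1e-03 - 0.002 = 4.1e-03
sigma_y = E * elastic_strain = 163000 * 4.1e-03
sigma_y = 668.3 MPa


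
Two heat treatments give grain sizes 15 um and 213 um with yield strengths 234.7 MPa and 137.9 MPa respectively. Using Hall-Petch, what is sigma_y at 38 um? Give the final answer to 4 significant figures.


sigma_y = sigma0 + k / sqrt(d)
1/sqrt(d1) = 1/sqrt(1.5e-05) = 258.199;  1/sqrt(d2) = 68.5189
k = (sigma1 - sigma2) / (1/sqrt(d1) - 1/sqrt(d2)) = (234.7 - 137.9) / (258.199 - 68.5189) = 0.510333 MPa*m^0.5
sigma0 = sigma1 - k/sqrt(d1) = 234.7 - 0.510333*258.199 = 102.933 MPa
sigma_y(d3) = 102.933 + 0.510333 / sqrt(3.8e-05) = 185.7 MPa


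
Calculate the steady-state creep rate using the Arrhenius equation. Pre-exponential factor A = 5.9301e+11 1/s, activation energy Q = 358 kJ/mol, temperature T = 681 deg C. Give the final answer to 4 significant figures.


rate = A * exp(-Q / (R*T))
T = 681 + 273.15 = 954.15 K
rate = 5.9301e+11 * exp(-358e3 / (8.314 * 954.15))
rate = 1.492e-08 1/s


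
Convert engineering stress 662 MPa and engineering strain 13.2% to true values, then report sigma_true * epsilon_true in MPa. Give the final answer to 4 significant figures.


sigma_true = sigma_eng * (1 + epsilon_eng)
sigma_true = 662 * (1 + 0.132) = 749.384 MPa
epsilon_true = ln(1 + epsilon_eng)
epsilon_true = ln(1 + 0.132) = 0.123986
sigma_true * epsilon_true = 749.384 * 0.123986 = 92.91 MPa


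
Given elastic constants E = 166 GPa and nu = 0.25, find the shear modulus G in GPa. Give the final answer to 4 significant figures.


G = E / (2*(1+nu))
G = 166 / (2*(1+0.25))
G = 66.4 GPa


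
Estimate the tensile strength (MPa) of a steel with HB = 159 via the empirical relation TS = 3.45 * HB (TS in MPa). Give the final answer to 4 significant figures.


TS (MPa) = 3.45 * HB
TS = 3.45 * 159
TS = 548.6 MPa


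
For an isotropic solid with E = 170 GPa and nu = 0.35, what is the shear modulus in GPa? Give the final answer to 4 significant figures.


G = E / (2*(1+nu))
G = 170 / (2*(1+0.35))
G = 62.96 GPa


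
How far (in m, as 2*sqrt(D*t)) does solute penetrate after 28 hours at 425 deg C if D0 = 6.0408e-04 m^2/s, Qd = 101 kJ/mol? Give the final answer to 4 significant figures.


Step 1: D = D0 * exp(-Qd/(R*T))
T = 698.15 K
D = 6.0408e-04 * exp(-101e3 / (8.314 * 698.15)) = 1.67548e-11 m^2/s
Step 2: L = 2*sqrt(D*t)
t = 28 h = 100800 s
L = 2*sqrt(1.67548e-11 * 100800) = 2.599e-03 m


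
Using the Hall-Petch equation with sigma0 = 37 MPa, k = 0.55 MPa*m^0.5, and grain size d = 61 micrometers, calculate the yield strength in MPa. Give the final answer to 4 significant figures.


sigma_y = sigma0 + k / sqrt(d)
d = 61 um = 6.1e-05 m
sigma_y = 37 + 0.55 / sqrt(6.1e-05)
sigma_y = 107.4 MPa


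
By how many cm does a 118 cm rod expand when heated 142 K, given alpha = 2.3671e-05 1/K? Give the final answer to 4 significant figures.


dL = L0 * alpha * dT
dL = 118 * 2.3671e-05 * 142
dL = 0.3966 cm


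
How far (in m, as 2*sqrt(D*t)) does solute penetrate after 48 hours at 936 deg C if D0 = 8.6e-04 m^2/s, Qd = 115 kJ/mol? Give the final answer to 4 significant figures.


Step 1: D = D0 * exp(-Qd/(R*T))
T = 1209.15 K
D = 8.6e-04 * exp(-115e3 / (8.314 * 1209.15)) = 9.25507e-09 m^2/s
Step 2: L = 2*sqrt(D*t)
t = 48 h = 172800 s
L = 2*sqrt(9.25507e-09 * 172800) = 0.07998 m


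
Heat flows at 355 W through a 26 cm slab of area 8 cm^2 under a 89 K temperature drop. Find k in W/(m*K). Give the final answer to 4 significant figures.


k = Q*L / (A*dT)
L = 0.26 m, A = 8e-04 m^2
k = 355 * 0.26 / (8e-04 * 89)
k = 1296 W/(m*K)


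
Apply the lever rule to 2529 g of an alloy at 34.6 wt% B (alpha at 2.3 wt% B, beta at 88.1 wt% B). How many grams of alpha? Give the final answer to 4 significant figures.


f_alpha = (C_beta - C0) / (C_beta - C_alpha)
f_alpha = (88.1 - 34.6) / (88.1 - 2.3) = 0.623543
m_alpha = f_alpha * m_total = 0.623543 * 2529 = 1577 g


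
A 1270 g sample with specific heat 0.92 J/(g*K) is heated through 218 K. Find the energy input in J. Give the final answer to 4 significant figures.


Q = m * cp * dT
Q = 1270 * 0.92 * 218
Q = 254700 J


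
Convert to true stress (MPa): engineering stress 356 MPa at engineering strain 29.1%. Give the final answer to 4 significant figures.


sigma_true = sigma_eng * (1 + epsilon_eng)
sigma_true = 356 * (1 + 0.291)
sigma_true = 459.6 MPa


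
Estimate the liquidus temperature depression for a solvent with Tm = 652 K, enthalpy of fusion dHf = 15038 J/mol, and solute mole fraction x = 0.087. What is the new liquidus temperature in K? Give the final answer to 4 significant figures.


dT = R*Tm^2*x / dHf
dT = 8.314 * 652^2 * 0.087 / 15038
dT = 20.4472 K
T_new = 652 - 20.4472 = 631.6 K


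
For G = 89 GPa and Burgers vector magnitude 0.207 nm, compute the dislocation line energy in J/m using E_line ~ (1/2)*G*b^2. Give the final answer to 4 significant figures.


E = G*b^2/2
b = 0.207 nm = 2.07e-10 m
G = 89 GPa = 8.9e+10 Pa
E = 0.5 * 8.9e+10 * (2.07e-10)^2
E = 1.907e-09 J/m


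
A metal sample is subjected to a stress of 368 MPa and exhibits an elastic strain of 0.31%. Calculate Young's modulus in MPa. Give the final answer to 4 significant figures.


E = sigma / epsilon
epsilon = 0.31% = 3.1e-03
E = 368 / 3.1e-03
E = 118700 MPa


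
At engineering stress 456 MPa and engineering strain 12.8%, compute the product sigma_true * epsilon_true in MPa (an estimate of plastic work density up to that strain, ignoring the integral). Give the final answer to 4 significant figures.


sigma_true = sigma_eng * (1 + epsilon_eng)
sigma_true = 456 * (1 + 0.128) = 514.368 MPa
epsilon_true = ln(1 + epsilon_eng)
epsilon_true = ln(1 + 0.128) = 0.120446
sigma_true * epsilon_true = 514.368 * 0.120446 = 61.95 MPa


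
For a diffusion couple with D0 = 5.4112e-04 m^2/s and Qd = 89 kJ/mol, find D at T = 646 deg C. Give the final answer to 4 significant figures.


D = D0 * exp(-Qd / (R*T))
T = 919.15 K
D = 5.4112e-04 * exp(-89e3 / (8.314 * 919.15))
D = 4.735e-09 m^2/s


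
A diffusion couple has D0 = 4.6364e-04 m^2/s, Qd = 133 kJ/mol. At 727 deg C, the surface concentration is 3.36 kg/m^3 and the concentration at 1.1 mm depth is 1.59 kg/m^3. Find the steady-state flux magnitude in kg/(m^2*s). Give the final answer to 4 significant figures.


Step 1: D = D0 * exp(-Qd/(R*T))
T = 727 + 273.15 = 1000.15 K
D = 4.6364e-04 * exp(-133e3 / (8.314 * 1000.15)) = 5.24523e-11 m^2/s
Step 2: J = D * (C1 - C2) / dx
J = 5.24523e-11 * (3.36 - 1.59) / 1.1e-03
J = 8.44e-08 kg/(m^2*s)


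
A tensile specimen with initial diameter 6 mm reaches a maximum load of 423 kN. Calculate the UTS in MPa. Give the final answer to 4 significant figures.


A0 = pi*(d/2)^2 = pi*(6/2)^2 = 28.2743 mm^2
UTS = F_max / A0 = 423*1000 / 28.2743
UTS = 14960 MPa


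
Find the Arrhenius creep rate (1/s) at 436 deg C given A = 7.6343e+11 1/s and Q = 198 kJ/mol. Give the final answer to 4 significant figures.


rate = A * exp(-Q / (R*T))
T = 436 + 273.15 = 709.15 K
rate = 7.6343e+11 * exp(-198e3 / (8.314 * 709.15))
rate = 1.986e-03 1/s


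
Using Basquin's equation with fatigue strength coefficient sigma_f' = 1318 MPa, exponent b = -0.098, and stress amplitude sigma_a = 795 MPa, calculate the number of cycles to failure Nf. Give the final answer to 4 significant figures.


sigma_a = sigma_f' * (2*Nf)^b
2*Nf = (sigma_a / sigma_f')^(1/b)
2*Nf = (795 / 1318)^(1/-0.098)
2*Nf = 173.896
Nf = 86.95 cycles


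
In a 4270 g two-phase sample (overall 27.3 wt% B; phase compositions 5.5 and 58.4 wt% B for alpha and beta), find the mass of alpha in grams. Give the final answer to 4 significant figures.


f_alpha = (C_beta - C0) / (C_beta - C_alpha)
f_alpha = (58.4 - 27.3) / (58.4 - 5.5) = 0.587902
m_alpha = f_alpha * m_total = 0.587902 * 4270 = 2510 g


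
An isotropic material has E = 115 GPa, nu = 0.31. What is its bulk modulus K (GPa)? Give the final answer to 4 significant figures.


K = E / (3*(1-2*nu))
K = 115 / (3*(1-2*0.31))
K = 100.9 GPa


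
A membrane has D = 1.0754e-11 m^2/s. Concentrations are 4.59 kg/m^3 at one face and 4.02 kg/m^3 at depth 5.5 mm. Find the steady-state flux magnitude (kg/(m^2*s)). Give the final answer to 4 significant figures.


J = -D * (dC/dx) = D * (C1 - C2) / dx
J = 1.0754e-11 * (4.59 - 4.02) / 5.5e-03
J = 1.115e-09 kg/(m^2*s)


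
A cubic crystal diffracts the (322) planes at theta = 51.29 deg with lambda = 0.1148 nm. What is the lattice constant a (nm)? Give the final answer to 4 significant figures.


d = lambda / (2*sin(theta))
d = 0.1148 / (2*sin(51.29 deg))
d = 0.0735594 nm
a = d * sqrt(h^2+k^2+l^2) = 0.0735594 * sqrt(17)
a = 0.3033 nm


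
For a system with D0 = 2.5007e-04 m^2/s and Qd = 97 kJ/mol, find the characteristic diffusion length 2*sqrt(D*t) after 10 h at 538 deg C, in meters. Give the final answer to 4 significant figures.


Step 1: D = D0 * exp(-Qd/(R*T))
T = 811.15 K
D = 2.5007e-04 * exp(-97e3 / (8.314 * 811.15)) = 1.41725e-10 m^2/s
Step 2: L = 2*sqrt(D*t)
t = 10 h = 36000 s
L = 2*sqrt(1.41725e-10 * 36000) = 4.518e-03 m


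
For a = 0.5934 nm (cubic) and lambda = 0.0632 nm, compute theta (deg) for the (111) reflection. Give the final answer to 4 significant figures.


d = a / sqrt(h^2+k^2+l^2)
d = 0.5934 / sqrt(3) = 0.3426 nm
lambda = 2*d*sin(theta)  =>  sin(theta) = lambda / (2*d)
sin(theta) = 0.0632 / (2 * 0.3426) = 0.0922359
theta = 5.292 deg


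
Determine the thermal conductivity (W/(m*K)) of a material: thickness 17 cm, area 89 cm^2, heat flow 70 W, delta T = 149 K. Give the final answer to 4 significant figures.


k = Q*L / (A*dT)
L = 0.17 m, A = 8.9e-03 m^2
k = 70 * 0.17 / (8.9e-03 * 149)
k = 8.974 W/(m*K)


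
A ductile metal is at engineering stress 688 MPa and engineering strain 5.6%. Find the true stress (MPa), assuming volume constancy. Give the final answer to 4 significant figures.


sigma_true = sigma_eng * (1 + epsilon_eng)
sigma_true = 688 * (1 + 0.056)
sigma_true = 726.5 MPa


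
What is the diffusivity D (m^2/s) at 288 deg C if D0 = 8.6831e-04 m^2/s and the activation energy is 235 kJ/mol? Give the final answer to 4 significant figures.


D = D0 * exp(-Qd / (R*T))
T = 561.15 K
D = 8.6831e-04 * exp(-235e3 / (8.314 * 561.15))
D = 1.156e-25 m^2/s


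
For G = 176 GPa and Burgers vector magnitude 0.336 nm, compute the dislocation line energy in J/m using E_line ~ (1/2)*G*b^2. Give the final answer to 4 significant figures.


E = G*b^2/2
b = 0.336 nm = 3.36e-10 m
G = 176 GPa = 1.76e+11 Pa
E = 0.5 * 1.76e+11 * (3.36e-10)^2
E = 9.935e-09 J/m


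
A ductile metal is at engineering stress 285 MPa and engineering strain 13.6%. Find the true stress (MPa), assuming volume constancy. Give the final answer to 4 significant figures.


sigma_true = sigma_eng * (1 + epsilon_eng)
sigma_true = 285 * (1 + 0.136)
sigma_true = 323.8 MPa


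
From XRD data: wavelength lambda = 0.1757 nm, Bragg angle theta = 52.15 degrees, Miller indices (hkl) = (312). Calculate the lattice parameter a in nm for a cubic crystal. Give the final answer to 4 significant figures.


d = lambda / (2*sin(theta))
d = 0.1757 / (2*sin(52.15 deg))
d = 0.111256 nm
a = d * sqrt(h^2+k^2+l^2) = 0.111256 * sqrt(14)
a = 0.4163 nm


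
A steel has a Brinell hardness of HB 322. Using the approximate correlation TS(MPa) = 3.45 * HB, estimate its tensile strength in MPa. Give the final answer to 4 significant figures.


TS (MPa) = 3.45 * HB
TS = 3.45 * 322
TS = 1111 MPa


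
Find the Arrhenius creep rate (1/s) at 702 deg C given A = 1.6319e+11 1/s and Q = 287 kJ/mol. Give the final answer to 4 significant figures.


rate = A * exp(-Q / (R*T))
T = 702 + 273.15 = 975.15 K
rate = 1.6319e+11 * exp(-287e3 / (8.314 * 975.15))
rate = 6.899e-05 1/s


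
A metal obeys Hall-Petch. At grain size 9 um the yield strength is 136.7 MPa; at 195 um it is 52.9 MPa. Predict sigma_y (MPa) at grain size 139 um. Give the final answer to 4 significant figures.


sigma_y = sigma0 + k / sqrt(d)
1/sqrt(d1) = 1/sqrt(9e-06) = 333.333;  1/sqrt(d2) = 71.6115
k = (sigma1 - sigma2) / (1/sqrt(d1) - 1/sqrt(d2)) = (136.7 - 52.9) / (333.333 - 71.6115) = 0.320187 MPa*m^0.5
sigma0 = sigma1 - k/sqrt(d1) = 136.7 - 0.320187*333.333 = 29.9709 MPa
sigma_y(d3) = 29.9709 + 0.320187 / sqrt(1.39e-04) = 57.13 MPa


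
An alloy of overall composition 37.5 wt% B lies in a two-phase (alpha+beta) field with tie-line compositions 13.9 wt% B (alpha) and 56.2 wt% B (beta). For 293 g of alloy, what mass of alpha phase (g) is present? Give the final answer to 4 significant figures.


f_alpha = (C_beta - C0) / (C_beta - C_alpha)
f_alpha = (56.2 - 37.5) / (56.2 - 13.9) = 0.44208
m_alpha = f_alpha * m_total = 0.44208 * 293 = 129.5 g


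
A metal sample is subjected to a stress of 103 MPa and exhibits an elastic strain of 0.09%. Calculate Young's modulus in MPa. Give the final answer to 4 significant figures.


E = sigma / epsilon
epsilon = 0.09% = 9e-04
E = 103 / 9e-04
E = 114400 MPa


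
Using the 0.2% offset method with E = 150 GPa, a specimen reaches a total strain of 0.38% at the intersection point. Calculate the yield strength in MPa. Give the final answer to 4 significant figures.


Offset strain = 0.002
Elastic strain at yield = total_strain - offset = 3.8e-03 - 0.002 = 1.8e-03
sigma_y = E * elastic_strain = 150000 * 1.8e-03
sigma_y = 270 MPa


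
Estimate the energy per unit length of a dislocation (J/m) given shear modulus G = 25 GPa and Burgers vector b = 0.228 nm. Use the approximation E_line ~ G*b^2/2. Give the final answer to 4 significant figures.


E = G*b^2/2
b = 0.228 nm = 2.28e-10 m
G = 25 GPa = 2.5e+10 Pa
E = 0.5 * 2.5e+10 * (2.28e-10)^2
E = 6.498e-10 J/m


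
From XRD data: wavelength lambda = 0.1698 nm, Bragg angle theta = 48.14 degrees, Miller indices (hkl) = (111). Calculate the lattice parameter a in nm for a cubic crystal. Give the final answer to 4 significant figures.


d = lambda / (2*sin(theta))
d = 0.1698 / (2*sin(48.14 deg))
d = 0.113994 nm
a = d * sqrt(h^2+k^2+l^2) = 0.113994 * sqrt(3)
a = 0.1974 nm


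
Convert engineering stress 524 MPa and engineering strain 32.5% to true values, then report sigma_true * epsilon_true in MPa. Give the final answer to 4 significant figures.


sigma_true = sigma_eng * (1 + epsilon_eng)
sigma_true = 524 * (1 + 0.325) = 694.3 MPa
epsilon_true = ln(1 + epsilon_eng)
epsilon_true = ln(1 + 0.325) = 0.281412
sigma_true * epsilon_true = 694.3 * 0.281412 = 195.4 MPa


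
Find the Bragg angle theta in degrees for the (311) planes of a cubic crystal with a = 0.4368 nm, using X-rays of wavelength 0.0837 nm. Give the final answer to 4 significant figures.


d = a / sqrt(h^2+k^2+l^2)
d = 0.4368 / sqrt(11) = 0.1317 nm
lambda = 2*d*sin(theta)  =>  sin(theta) = lambda / (2*d)
sin(theta) = 0.0837 / (2 * 0.1317) = 0.317767
theta = 18.53 deg


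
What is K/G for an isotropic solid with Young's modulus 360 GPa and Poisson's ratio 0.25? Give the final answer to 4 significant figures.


G = E / (2*(1+nu))
G = 360 / (2*(1+0.25)) = 144 GPa
K = E / (3*(1-2*nu))
K = 360 / (3*(1-2*0.25)) = 240 GPa
K/G = 240 / 144 = 1.667


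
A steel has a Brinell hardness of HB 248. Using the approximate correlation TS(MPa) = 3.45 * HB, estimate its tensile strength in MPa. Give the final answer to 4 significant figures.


TS (MPa) = 3.45 * HB
TS = 3.45 * 248
TS = 855.6 MPa


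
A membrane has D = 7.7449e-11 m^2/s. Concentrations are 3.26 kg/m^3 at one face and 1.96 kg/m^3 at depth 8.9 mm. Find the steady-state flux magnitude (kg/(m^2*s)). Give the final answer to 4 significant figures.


J = -D * (dC/dx) = D * (C1 - C2) / dx
J = 7.7449e-11 * (3.26 - 1.96) / 8.9e-03
J = 1.131e-08 kg/(m^2*s)


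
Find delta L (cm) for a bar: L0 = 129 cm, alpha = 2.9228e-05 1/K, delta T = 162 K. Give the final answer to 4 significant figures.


dL = L0 * alpha * dT
dL = 129 * 2.9228e-05 * 162
dL = 0.6108 cm


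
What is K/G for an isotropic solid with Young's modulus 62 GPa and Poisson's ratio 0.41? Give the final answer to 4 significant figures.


G = E / (2*(1+nu))
G = 62 / (2*(1+0.41)) = 21.9858 GPa
K = E / (3*(1-2*nu))
K = 62 / (3*(1-2*0.41)) = 114.815 GPa
K/G = 114.815 / 21.9858 = 5.222


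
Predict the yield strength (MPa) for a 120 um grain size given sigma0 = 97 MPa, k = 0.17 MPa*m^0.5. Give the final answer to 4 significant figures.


sigma_y = sigma0 + k / sqrt(d)
d = 120 um = 1.2e-04 m
sigma_y = 97 + 0.17 / sqrt(1.2e-04)
sigma_y = 112.5 MPa


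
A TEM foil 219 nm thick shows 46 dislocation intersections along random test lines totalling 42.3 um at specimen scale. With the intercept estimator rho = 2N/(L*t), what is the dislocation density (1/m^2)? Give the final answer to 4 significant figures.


rho = 2N / (L * t)
L = 42.3 um = 4.23e-05 m, t = 219 nm = 2.19e-07 m
rho = 2 * 46 / (4.23e-05 * 2.19e-07)
rho = 9.931e+12 1/m^2


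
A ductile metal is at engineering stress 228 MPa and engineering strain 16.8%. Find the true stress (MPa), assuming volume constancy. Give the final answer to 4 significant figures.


sigma_true = sigma_eng * (1 + epsilon_eng)
sigma_true = 228 * (1 + 0.168)
sigma_true = 266.3 MPa


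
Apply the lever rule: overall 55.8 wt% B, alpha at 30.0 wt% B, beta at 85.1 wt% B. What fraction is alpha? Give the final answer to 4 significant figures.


f_alpha = (C_beta - C0) / (C_beta - C_alpha)
f_alpha = (85.1 - 55.8) / (85.1 - 30.0)
f_alpha = 0.5318


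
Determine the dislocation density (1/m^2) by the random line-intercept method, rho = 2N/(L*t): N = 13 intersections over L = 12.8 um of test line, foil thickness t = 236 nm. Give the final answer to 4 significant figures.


rho = 2N / (L * t)
L = 12.8 um = 1.28e-05 m, t = 236 nm = 2.36e-07 m
rho = 2 * 13 / (1.28e-05 * 2.36e-07)
rho = 8.607e+12 1/m^2


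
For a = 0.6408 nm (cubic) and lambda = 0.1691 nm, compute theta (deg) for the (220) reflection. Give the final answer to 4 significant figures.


d = a / sqrt(h^2+k^2+l^2)
d = 0.6408 / sqrt(8) = 0.226557 nm
lambda = 2*d*sin(theta)  =>  sin(theta) = lambda / (2*d)
sin(theta) = 0.1691 / (2 * 0.226557) = 0.373195
theta = 21.91 deg


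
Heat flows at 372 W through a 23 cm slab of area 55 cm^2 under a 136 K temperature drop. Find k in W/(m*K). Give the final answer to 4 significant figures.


k = Q*L / (A*dT)
L = 0.23 m, A = 5.5e-03 m^2
k = 372 * 0.23 / (5.5e-03 * 136)
k = 114.4 W/(m*K)


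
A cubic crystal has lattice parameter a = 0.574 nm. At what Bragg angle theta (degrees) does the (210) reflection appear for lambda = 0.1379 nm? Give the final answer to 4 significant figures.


d = a / sqrt(h^2+k^2+l^2)
d = 0.574 / sqrt(5) = 0.256701 nm
lambda = 2*d*sin(theta)  =>  sin(theta) = lambda / (2*d)
sin(theta) = 0.1379 / (2 * 0.256701) = 0.268601
theta = 15.58 deg


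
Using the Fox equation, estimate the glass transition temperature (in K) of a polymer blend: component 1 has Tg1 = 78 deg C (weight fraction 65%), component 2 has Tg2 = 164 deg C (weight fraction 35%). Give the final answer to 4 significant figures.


1/Tg = w1/Tg1 + w2/Tg2 (in Kelvin)
Tg1 = 351.15 K, Tg2 = 437.15 K
1/Tg = 0.65/351.15 + 0.35/437.15
Tg = 377.1 K


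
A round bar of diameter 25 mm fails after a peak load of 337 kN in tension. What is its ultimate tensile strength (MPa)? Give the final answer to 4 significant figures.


A0 = pi*(d/2)^2 = pi*(25/2)^2 = 490.874 mm^2
UTS = F_max / A0 = 337*1000 / 490.874
UTS = 686.5 MPa


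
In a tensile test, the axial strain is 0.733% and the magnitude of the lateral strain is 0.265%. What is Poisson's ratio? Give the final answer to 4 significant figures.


nu = -epsilon_lat / epsilon_axial
Lateral strain is contraction (negative), so using magnitudes:
nu = 0.265 / 0.733
nu = 0.3615


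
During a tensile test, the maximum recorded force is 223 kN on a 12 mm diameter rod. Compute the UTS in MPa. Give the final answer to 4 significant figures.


A0 = pi*(d/2)^2 = pi*(12/2)^2 = 113.097 mm^2
UTS = F_max / A0 = 223*1000 / 113.097
UTS = 1972 MPa


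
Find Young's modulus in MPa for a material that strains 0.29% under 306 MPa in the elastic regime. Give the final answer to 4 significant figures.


E = sigma / epsilon
epsilon = 0.29% = 2.9e-03
E = 306 / 2.9e-03
E = 105500 MPa


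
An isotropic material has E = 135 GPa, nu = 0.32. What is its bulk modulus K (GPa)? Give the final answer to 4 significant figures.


K = E / (3*(1-2*nu))
K = 135 / (3*(1-2*0.32))
K = 125 GPa


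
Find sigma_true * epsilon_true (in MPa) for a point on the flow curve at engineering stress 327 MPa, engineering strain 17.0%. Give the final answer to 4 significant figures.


sigma_true = sigma_eng * (1 + epsilon_eng)
sigma_true = 327 * (1 + 0.17) = 382.59 MPa
epsilon_true = ln(1 + epsilon_eng)
epsilon_true = ln(1 + 0.17) = 0.157004
sigma_true * epsilon_true = 382.59 * 0.157004 = 60.07 MPa


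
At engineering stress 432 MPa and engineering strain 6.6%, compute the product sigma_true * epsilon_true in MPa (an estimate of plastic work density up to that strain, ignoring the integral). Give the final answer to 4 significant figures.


sigma_true = sigma_eng * (1 + epsilon_eng)
sigma_true = 432 * (1 + 0.066) = 460.512 MPa
epsilon_true = ln(1 + epsilon_eng)
epsilon_true = ln(1 + 0.066) = 0.0639133
sigma_true * epsilon_true = 460.512 * 0.0639133 = 29.43 MPa


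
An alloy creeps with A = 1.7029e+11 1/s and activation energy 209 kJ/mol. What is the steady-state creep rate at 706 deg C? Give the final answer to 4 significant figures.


rate = A * exp(-Q / (R*T))
T = 706 + 273.15 = 979.15 K
rate = 1.7029e+11 * exp(-209e3 / (8.314 * 979.15))
rate = 1.206 1/s


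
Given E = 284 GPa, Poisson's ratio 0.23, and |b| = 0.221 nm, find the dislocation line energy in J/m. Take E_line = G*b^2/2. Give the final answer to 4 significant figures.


Step 1: G = E / (2*(1+nu))
G = 284 / (2*(1+0.23)) = 115.447 GPa = 1.15447e+11 Pa
Step 2: E_line = G*b^2/2
b = 0.221 nm = 2.21e-10 m
E_line = 0.5 * 1.15447e+11 * (2.21e-10)^2 = 2.819e-09 J/m


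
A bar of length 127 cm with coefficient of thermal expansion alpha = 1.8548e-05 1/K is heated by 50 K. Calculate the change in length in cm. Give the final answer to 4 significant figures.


dL = L0 * alpha * dT
dL = 127 * 1.8548e-05 * 50
dL = 0.1178 cm


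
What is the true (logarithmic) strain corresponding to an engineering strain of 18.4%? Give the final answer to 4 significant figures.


epsilon_true = ln(1 + epsilon_eng)
epsilon_true = ln(1 + 0.184)
epsilon_true = 0.1689


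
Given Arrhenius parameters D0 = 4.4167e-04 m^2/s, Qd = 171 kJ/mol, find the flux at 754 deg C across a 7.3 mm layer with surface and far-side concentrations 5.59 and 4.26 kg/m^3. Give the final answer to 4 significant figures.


Step 1: D = D0 * exp(-Qd/(R*T))
T = 754 + 273.15 = 1027.15 K
D = 4.4167e-04 * exp(-171e3 / (8.314 * 1027.15)) = 8.88705e-13 m^2/s
Step 2: J = D * (C1 - C2) / dx
J = 8.88705e-13 * (5.59 - 4.26) / 7.3e-03
J = 1.619e-10 kg/(m^2*s)


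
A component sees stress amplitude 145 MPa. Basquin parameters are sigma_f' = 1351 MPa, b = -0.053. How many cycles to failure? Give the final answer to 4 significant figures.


sigma_a = sigma_f' * (2*Nf)^b
2*Nf = (sigma_a / sigma_f')^(1/b)
2*Nf = (145 / 1351)^(1/-0.053)
2*Nf = 1.94286e+18
Nf = 9.714e+17 cycles


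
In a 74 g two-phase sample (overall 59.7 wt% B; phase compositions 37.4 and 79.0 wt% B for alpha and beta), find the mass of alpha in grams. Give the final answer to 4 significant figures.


f_alpha = (C_beta - C0) / (C_beta - C_alpha)
f_alpha = (79.0 - 59.7) / (79.0 - 37.4) = 0.463942
m_alpha = f_alpha * m_total = 0.463942 * 74 = 34.33 g


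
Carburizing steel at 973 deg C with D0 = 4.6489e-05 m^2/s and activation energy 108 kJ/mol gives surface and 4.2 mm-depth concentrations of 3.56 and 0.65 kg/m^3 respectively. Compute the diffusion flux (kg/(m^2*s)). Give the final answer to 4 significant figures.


Step 1: D = D0 * exp(-Qd/(R*T))
T = 973 + 273.15 = 1246.15 K
D = 4.6489e-05 * exp(-108e3 / (8.314 * 1246.15)) = 1.38093e-09 m^2/s
Step 2: J = D * (C1 - C2) / dx
J = 1.38093e-09 * (3.56 - 0.65) / 4.2e-03
J = 9.568e-07 kg/(m^2*s)


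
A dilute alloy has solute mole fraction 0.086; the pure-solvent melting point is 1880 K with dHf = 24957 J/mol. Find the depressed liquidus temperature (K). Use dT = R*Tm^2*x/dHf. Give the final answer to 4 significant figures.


dT = R*Tm^2*x / dHf
dT = 8.314 * 1880^2 * 0.086 / 24957
dT = 101.259 K
T_new = 1880 - 101.259 = 1779 K


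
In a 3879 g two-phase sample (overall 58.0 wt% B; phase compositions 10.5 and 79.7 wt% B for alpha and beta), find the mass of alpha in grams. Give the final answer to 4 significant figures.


f_alpha = (C_beta - C0) / (C_beta - C_alpha)
f_alpha = (79.7 - 58.0) / (79.7 - 10.5) = 0.313584
m_alpha = f_alpha * m_total = 0.313584 * 3879 = 1216 g


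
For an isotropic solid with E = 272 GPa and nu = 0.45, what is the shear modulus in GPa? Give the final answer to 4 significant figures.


G = E / (2*(1+nu))
G = 272 / (2*(1+0.45))
G = 93.79 GPa


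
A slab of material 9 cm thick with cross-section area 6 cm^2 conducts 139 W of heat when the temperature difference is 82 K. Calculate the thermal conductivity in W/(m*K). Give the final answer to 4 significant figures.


k = Q*L / (A*dT)
L = 0.09 m, A = 6e-04 m^2
k = 139 * 0.09 / (6e-04 * 82)
k = 254.3 W/(m*K)


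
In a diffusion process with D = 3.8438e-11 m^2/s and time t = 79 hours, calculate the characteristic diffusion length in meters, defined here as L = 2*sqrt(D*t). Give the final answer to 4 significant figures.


t = 79 hr = 284400 s
Diffusion length = 2*sqrt(D*t)
= 2*sqrt(3.8438e-11 * 284400)
= 6.613e-03 m
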